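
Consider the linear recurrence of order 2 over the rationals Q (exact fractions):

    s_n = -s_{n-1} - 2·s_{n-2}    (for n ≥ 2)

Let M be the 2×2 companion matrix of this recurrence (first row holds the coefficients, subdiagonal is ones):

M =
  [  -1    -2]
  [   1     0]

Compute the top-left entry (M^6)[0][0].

7

(M^6)[0][0] is the top entry after applying M 6 times to the unit state (1, 0). Equivalently it is h_{7} for the auxiliary sequence (h_n) obeying the same recurrence with h_1 = 1 and h_i = 0 for 0 ≤ i < 1:
h_2 = -1·1 + -2·0 = -1
h_3 = -1·-1 + -2·1 = -1
h_4 = -1·-1 + -2·-1 = 3
h_5 = -1·3 + -2·-1 = -1
h_6 = -1·-1 + -2·3 = -5
h_7 = -1·-5 + -2·-1 = 7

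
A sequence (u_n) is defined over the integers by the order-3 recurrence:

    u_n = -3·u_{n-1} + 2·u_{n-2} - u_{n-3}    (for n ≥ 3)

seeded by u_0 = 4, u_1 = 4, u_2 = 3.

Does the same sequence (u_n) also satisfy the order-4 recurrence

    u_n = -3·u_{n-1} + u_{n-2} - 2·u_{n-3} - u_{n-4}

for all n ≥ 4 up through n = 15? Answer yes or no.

Terms u_0..u_15: 4, 4, 3, -5, 17, -64, 231, -838, 3040, -11027, 39999, -145091, 526298, -1909075, 6924912, -25119184
n=4: candidate gives 6, actual u_4 = 17 ✗

no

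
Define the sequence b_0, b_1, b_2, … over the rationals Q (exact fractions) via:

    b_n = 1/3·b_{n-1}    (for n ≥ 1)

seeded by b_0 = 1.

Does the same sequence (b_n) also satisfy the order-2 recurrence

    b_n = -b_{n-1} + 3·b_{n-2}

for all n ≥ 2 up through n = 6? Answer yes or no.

Terms b_0..b_6: 1, 1/3, 1/9, 1/27, 1/81, 1/243, 1/729
n=2: candidate gives 8/3, actual b_2 = 1/9 ✗

no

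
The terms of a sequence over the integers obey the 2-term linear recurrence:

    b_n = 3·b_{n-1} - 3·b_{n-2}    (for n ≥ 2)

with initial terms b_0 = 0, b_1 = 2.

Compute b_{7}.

b_2 = 3·2 + -3·0 = 6
b_3 = 3·6 + -3·2 = 12
b_4 = 3·12 + -3·6 = 18
b_5 = 3·18 + -3·12 = 18
b_6 = 3·18 + -3·18 = 0
b_7 = 3·0 + -3·18 = -54

-54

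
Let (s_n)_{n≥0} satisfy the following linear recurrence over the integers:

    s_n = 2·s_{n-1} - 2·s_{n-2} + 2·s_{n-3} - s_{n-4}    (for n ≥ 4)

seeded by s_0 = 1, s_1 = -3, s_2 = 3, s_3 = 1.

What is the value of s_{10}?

-21

s_4 = 2·1 + -2·3 + 2·-3 + -1·1 = -11
s_5 = 2·-11 + -2·1 + 2·3 + -1·-3 = -15
s_6 = 2·-15 + -2·-11 + 2·1 + -1·3 = -9
s_7 = 2·-9 + -2·-15 + 2·-11 + -1·1 = -11
s_8 = 2·-11 + -2·-9 + 2·-15 + -1·-11 = -23
s_9 = 2·-23 + -2·-11 + 2·-9 + -1·-15 = -27
s_10 = 2·-27 + -2·-23 + 2·-11 + -1·-9 = -21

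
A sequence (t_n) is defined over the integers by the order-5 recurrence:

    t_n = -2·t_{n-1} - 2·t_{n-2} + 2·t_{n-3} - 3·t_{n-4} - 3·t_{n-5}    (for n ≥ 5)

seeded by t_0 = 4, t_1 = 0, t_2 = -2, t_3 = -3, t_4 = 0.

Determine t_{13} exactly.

-2753

t_5 = -2·0 + -2·-3 + 2·-2 + -3·0 + -3·4 = -10
t_6 = -2·-10 + -2·0 + 2·-3 + -3·-2 + -3·0 = 20
t_7 = -2·20 + -2·-10 + 2·0 + -3·-3 + -3·-2 = -5
t_8 = -2·-5 + -2·20 + 2·-10 + -3·0 + -3·-3 = -41
t_9 = -2·-41 + -2·-5 + 2·20 + -3·-10 + -3·0 = 162
t_10 = -2·162 + -2·-41 + 2·-5 + -3·20 + -3·-10 = -282
t_11 = -2·-282 + -2·162 + 2·-41 + -3·-5 + -3·20 = 113
t_12 = -2·113 + -2·-282 + 2·162 + -3·-41 + -3·-5 = 800
t_13 = -2·800 + -2·113 + 2·-282 + -3·162 + -3·-41 = -2753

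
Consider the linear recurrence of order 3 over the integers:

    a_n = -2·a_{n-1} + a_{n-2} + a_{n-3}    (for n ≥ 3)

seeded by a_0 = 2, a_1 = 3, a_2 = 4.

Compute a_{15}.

-86297

a_3 = -2·4 + 1·3 + 1·2 = -3
a_4 = -2·-3 + 1·4 + 1·3 = 13
a_5 = -2·13 + 1·-3 + 1·4 = -25
a_6 = -2·-25 + 1·13 + 1·-3 = 60
a_7 = -2·60 + 1·-25 + 1·13 = -132
a_8 = -2·-132 + 1·60 + 1·-25 = 299
a_9 = -2·299 + 1·-132 + 1·60 = -670
a_10 = -2·-670 + 1·299 + 1·-132 = 1507
a_11 = -2·1507 + 1·-670 + 1·299 = -3385
a_12 = -2·-3385 + 1·1507 + 1·-670 = 7607
a_13 = -2·7607 + 1·-3385 + 1·1507 = -17092
a_14 = -2·-17092 + 1·7607 + 1·-3385 = 38406
a_15 = -2·38406 + 1·-17092 + 1·7607 = -86297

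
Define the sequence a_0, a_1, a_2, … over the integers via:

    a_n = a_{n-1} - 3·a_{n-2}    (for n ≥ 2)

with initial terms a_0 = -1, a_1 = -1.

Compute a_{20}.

a_2 = 1·-1 + -3·-1 = 2
a_3 = 1·2 + -3·-1 = 5
a_4 = 1·5 + -3·2 = -1
a_5 = 1·-1 + -3·5 = -16
a_6 = 1·-16 + -3·-1 = -13
a_7 = 1·-13 + -3·-16 = 35
a_8 = 1·35 + -3·-13 = 74
a_9 = 1·74 + -3·35 = -31
a_10 = 1·-31 + -3·74 = -253
a_11 = 1·-253 + -3·-31 = -160
a_12 = 1·-160 + -3·-253 = 599
a_13 = 1·599 + -3·-160 = 1079
a_14 = 1·1079 + -3·599 = -718
a_15 = 1·-718 + -3·1079 = -3955
a_16 = 1·-3955 + -3·-718 = -1801
a_17 = 1·-1801 + -3·-3955 = 10064
a_18 = 1·10064 + -3·-1801 = 15467
a_19 = 1·15467 + -3·10064 = -14725
a_20 = 1·-14725 + -3·15467 = -61126

-61126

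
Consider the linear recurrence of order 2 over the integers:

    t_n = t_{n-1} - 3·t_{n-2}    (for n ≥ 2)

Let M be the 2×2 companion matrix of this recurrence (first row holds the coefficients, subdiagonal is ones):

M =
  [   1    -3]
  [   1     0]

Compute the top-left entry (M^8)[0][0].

-74

(M^8)[0][0] is the top entry after applying M 8 times to the unit state (1, 0). Equivalently it is h_{9} for the auxiliary sequence (h_n) obeying the same recurrence with h_1 = 1 and h_i = 0 for 0 ≤ i < 1:
h_2 = 1·1 + -3·0 = 1
h_3 = 1·1 + -3·1 = -2
h_4 = 1·-2 + -3·1 = -5
h_5 = 1·-5 + -3·-2 = 1
h_6 = 1·1 + -3·-5 = 16
h_7 = 1·16 + -3·1 = 13
h_8 = 1·13 + -3·16 = -35
h_9 = 1·-35 + -3·13 = -74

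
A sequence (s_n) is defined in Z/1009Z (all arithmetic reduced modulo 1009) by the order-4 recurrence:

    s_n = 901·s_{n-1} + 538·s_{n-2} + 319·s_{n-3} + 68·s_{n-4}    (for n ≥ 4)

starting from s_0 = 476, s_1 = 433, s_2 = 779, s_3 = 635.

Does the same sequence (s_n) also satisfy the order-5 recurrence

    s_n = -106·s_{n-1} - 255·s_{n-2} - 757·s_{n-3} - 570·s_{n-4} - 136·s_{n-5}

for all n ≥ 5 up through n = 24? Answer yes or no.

yes

Terms s_0..s_24: 476, 433, 779, 635, 373, 125, 769, 60, 269, 753, 633, 843, 482, 777, 14, 1007, 822, 747, 652, 260, 386, 799, 438, 710, 169
n=5: candidate gives 125, actual s_5 = 125 ✓
n=6: candidate gives 769, actual s_6 = 769 ✓
n=7: candidate gives 60, actual s_7 = 60 ✓
n=8: candidate gives 269, actual s_8 = 269 ✓
n=9: candidate gives 753, actual s_9 = 753 ✓
n=10: candidate gives 633, actual s_10 = 633 ✓
n=11: candidate gives 843, actual s_11 = 843 ✓
n=12: candidate gives 482, actual s_12 = 482 ✓
n=13: candidate gives 777, actual s_13 = 777 ✓
n=14: candidate gives 14, actual s_14 = 14 ✓
n=15: candidate gives 1007, actual s_15 = 1007 ✓
n=16: candidate gives 822, actual s_16 = 822 ✓
n=17: candidate gives 747, actual s_17 = 747 ✓
n=18: candidate gives 652, actual s_18 = 652 ✓
n=19: candidate gives 260, actual s_19 = 260 ✓
n=20: candidate gives 386, actual s_20 = 386 ✓
n=21: candidate gives 799, actual s_21 = 799 ✓
n=22: candidate gives 438, actual s_22 = 438 ✓
n=23: candidate gives 710, actual s_23 = 710 ✓
n=24: candidate gives 169, actual s_24 = 169 ✓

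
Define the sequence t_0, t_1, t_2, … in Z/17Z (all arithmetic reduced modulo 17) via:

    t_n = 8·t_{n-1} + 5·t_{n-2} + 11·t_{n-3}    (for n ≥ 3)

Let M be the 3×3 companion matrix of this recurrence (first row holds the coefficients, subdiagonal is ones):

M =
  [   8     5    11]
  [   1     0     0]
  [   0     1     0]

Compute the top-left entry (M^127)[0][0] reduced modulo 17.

0

(M^127)[0][0] is the top entry after applying M 127 times to the unit state (1, 0, 0). Equivalently it is h_{129} for the auxiliary sequence (h_n) obeying the same recurrence with h_2 = 1 and h_i = 0 for 0 ≤ i < 2:
h_3 = 8·1 + 5·0 + 11·0 = 8
h_4 = 8·8 + 5·1 + 11·0 = 1
h_5 = 8·1 + 5·8 + 11·1 = 8
h_6 = 8·8 + 5·1 + 11·8 = 4
h_7 = 8·4 + 5·8 + 11·1 = 15
h_8 = 8·15 + 5·4 + 11·8 = 7
h_9 = 8·7 + 5·15 + 11·4 = 5
h_10 = 8·5 + 5·7 + 11·15 = 2
h_11 = 8·2 + 5·5 + 11·7 = 16
h_12 = 8·16 + 5·2 + 11·5 = 6
h_13 = 8·6 + 5·16 + 11·2 = 14
h_14 = 8·14 + 5·6 + 11·16 = 12
h_15 = 8·12 + 5·14 + 11·6 = 11
h_16 = 8·11 + 5·12 + 11·14 = 13
h_17 = 8·13 + 5·11 + 11·12 = 2
h_18 = 8·2 + 5·13 + 11·11 = 15
h_19 = 8·15 + 5·2 + 11·13 = 1
h_20 = 8·1 + 5·15 + 11·2 = 3
h_21 = 8·3 + 5·1 + 11·15 = 7
h_22 = 8·7 + 5·3 + 11·1 = 14
h_23 = 8·14 + 5·7 + 11·3 = 10
h_24 = 8·10 + 5·14 + 11·7 = 6
h_25 = 8·6 + 5·10 + 11·14 = 14
h_26 = 8·14 + 5·6 + 11·10 = 14
h_27 = 8·14 + 5·14 + 11·6 = 10
h_28 = 8·10 + 5·14 + 11·14 = 15
h_29 = 8·15 + 5·10 + 11·14 = 1
h_30 = 8·1 + 5·15 + 11·10 = 6
h_31 = 8·6 + 5·1 + 11·15 = 14
h_32 = 8·14 + 5·6 + 11·1 = 0
h_33 = 8·0 + 5·14 + 11·6 = 0
h_34 = 8·0 + 5·0 + 11·14 = 1
(h_32, h_33, h_34) = (0, 0, 1) = (h_0, h_1, h_2), so the sequence has period 32.
129 ≡ 1 (mod 32), hence h_129 = h_1 = 0.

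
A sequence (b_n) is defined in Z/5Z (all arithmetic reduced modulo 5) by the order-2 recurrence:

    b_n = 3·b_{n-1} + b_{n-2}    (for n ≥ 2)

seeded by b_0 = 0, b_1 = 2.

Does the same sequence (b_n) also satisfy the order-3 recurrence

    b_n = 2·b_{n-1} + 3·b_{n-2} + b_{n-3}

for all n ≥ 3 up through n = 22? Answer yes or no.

no

Terms b_0..b_22: 0, 2, 1, 0, 1, 3, 0, 3, 4, 0, 4, 2, 0, 2, 1, 0, 1, 3, 0, 3, 4, 0, 4
n=3: candidate gives 3, actual b_3 = 0 ✗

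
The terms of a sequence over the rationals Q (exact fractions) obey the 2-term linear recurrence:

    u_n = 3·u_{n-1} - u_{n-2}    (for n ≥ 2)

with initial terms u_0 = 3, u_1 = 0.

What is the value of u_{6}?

u_2 = 3·0 + -1·3 = -3
u_3 = 3·-3 + -1·0 = -9
u_4 = 3·-9 + -1·-3 = -24
u_5 = 3·-24 + -1·-9 = -63
u_6 = 3·-63 + -1·-24 = -165

-165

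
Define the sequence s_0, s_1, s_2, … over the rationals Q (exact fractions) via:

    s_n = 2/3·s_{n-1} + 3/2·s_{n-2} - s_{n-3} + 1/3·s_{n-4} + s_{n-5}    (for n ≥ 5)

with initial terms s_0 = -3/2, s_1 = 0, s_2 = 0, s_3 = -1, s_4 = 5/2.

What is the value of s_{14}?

s_5 = 2/3·5/2 + 3/2·-1 + -1·0 + 1/3·0 + 1·-3/2 = -4/3
s_6 = 2/3·-4/3 + 3/2·5/2 + -1·-1 + 1/3·0 + 1·0 = 139/36
s_7 = 2/3·139/36 + 3/2·-4/3 + -1·5/2 + 1/3·-1 + 1·0 = -61/27
s_8 = 2/3·-61/27 + 3/2·139/36 + -1·-4/3 + 1/3·5/2 + 1·-1 = 3533/648
s_9 = 2/3·3533/648 + 3/2·-61/27 + -1·139/36 + 1/3·-4/3 + 1·5/2 = -379/243
s_10 = 2/3·-379/243 + 3/2·3533/648 + -1·-61/27 + 1/3·139/36 + 1·-4/3 = 109075/11664
s_11 = 2/3·109075/11664 + 3/2·-379/243 + -1·3533/648 + 1/3·-61/27 + 1·139/36 = 13565/8748
s_12 = 2/3·13565/8748 + 3/2·109075/11664 + -1·-379/243 + 1/3·3533/648 + 1·-61/27 = 3396749/209952
s_13 = 2/3·3396749/209952 + 3/2·13565/8748 + -1·109075/11664 + 1/3·-379/243 + 1·3533/648 = 342193/39366
s_14 = 2/3·342193/39366 + 3/2·3396749/209952 + -1·13565/8748 + 1/3·109075/11664 + 1·-379/243 = 113638387/3779136

113638387/3779136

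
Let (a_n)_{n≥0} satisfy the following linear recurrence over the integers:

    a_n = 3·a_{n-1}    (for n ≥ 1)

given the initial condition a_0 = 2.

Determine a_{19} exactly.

2324522934

a_1 = 3·2 = 6
a_2 = 3·6 = 18
a_3 = 3·18 = 54
a_4 = 3·54 = 162
a_5 = 3·162 = 486
a_6 = 3·486 = 1458
a_7 = 3·1458 = 4374
a_8 = 3·4374 = 13122
a_9 = 3·13122 = 39366
a_10 = 3·39366 = 118098
a_11 = 3·118098 = 354294
a_12 = 3·354294 = 1062882
a_13 = 3·1062882 = 3188646
a_14 = 3·3188646 = 9565938
a_15 = 3·9565938 = 28697814
a_16 = 3·28697814 = 86093442
a_17 = 3·86093442 = 258280326
a_18 = 3·258280326 = 774840978
a_19 = 3·774840978 = 2324522934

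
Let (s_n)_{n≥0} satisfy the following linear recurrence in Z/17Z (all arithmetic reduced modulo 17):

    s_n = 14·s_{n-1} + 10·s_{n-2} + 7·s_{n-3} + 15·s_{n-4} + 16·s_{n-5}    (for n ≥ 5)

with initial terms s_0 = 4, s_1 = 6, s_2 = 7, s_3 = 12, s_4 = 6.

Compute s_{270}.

s_5 = 14·6 + 10·12 + 7·7 + 15·6 + 16·4 = 16
s_6 = 14·16 + 10·6 + 7·12 + 15·7 + 16·6 = 8
s_7 = 14·8 + 10·16 + 7·6 + 15·12 + 16·7 = 11
s_8 = 14·11 + 10·8 + 7·16 + 15·6 + 16·12 = 16
s_9 = 14·16 + 10·11 + 7·8 + 15·16 + 16·6 = 12
s_10 = 14·12 + 10·16 + 7·11 + 15·8 + 16·16 = 16
Continuing the recurrence:
  s_11 = 1;  s_12 = 11;  s_13 = 15;  s_14 = 11;  s_15 = 6;  s_16 = 4
  s_17 = 16;  s_18 = 14;  s_19 = 4;  s_20 = 5;  s_21 = 2;  s_22 = 11
  s_23 = 0;  s_24 = 8;  s_25 = 10;  s_26 = 9;  s_27 = 16;  s_28 = 11
  s_29 = 9;  s_30 = 14;  s_31 = 16;  s_32 = 15;  s_33 = 14;  s_34 = 13
  s_35 = 7;  s_36 = 8;  s_37 = 9;  s_38 = 11;  s_39 = 1;  s_40 = 11
  s_41 = 11;  s_42 = 2;  s_43 = 15;  s_44 = 12;  s_45 = 10;  s_46 = 10
  s_47 = 3;  s_48 = 3;  s_49 = 8;  s_50 = 14;  s_51 = 9;  s_52 = 7
  s_53 = 12;  s_54 = 10;  s_55 = 5;  s_56 = 10;  s_57 = 8;  s_58 = 11
  s_59 = 12;  s_60 = 3;  s_61 = 9;  s_62 = 6;  s_63 = 7;  s_64 = 16
  s_65 = 9;  s_66 = 8;  s_67 = 5;  s_68 = 4;  s_69 = 9;  s_70 = 6
  s_71 = 14;  s_72 = 0;  s_73 = 7;  s_74 = 5;  s_75 = 4;  s_76 = 5
  s_77 = 12;  s_78 = 8;  s_79 = 16;  s_80 = 0;  s_81 = 0;  s_82 = 16
  s_83 = 14;  s_84 = 0;  s_85 = 14;  s_86 = 7;  s_87 = 7;  s_88 = 14
  s_89 = 15;  s_90 = 14;  s_91 = 15;  s_92 = 12;  s_93 = 15;  s_94 = 1
  s_95 = 0;  s_96 = 8;  s_97 = 9;  s_98 = 2;  s_99 = 3;  s_100 = 7
  s_101 = 14;  s_102 = 2;  s_103 = 5;  s_104 = 1;  s_105 = 9;  s_106 = 0
  s_107 = 0;  s_108 = 5;  s_109 = 0;  s_110 = 7;  s_111 = 14;  s_112 = 1
  s_113 = 11;  s_114 = 10;  s_115 = 1;  s_116 = 5;  s_117 = 8;  s_118 = 2
  s_119 = 12;  s_120 = 12;  s_121 = 9;  s_122 = 12;  s_123 = 10;  s_124 = 15
  s_125 = 7;  s_126 = 13;  s_127 = 2;  s_128 = 14;  s_129 = 6;  s_130 = 1
  s_131 = 2;  s_132 = 16;  s_133 = 4;  s_134 = 1;  s_135 = 8;  s_136 = 14
  s_137 = 4;  s_138 = 8;  s_139 = 12;  s_140 = 2;  s_141 = 12;  s_142 = 14
  s_143 = 9;  s_144 = 11;  s_145 = 10;  s_146 = 1;  s_147 = 6;  s_148 = 14
  s_149 = 11;  s_150 = 1;  s_151 = 5;  s_152 = 4;  s_153 = 9;  s_154 = 1
  s_155 = 2;  s_156 = 3;  s_157 = 13;  s_158 = 11;  s_159 = 11;  s_160 = 7
  s_161 = 1;  s_162 = 7;  s_163 = 5;  s_164 = 3;  s_165 = 13;  s_166 = 11
  s_167 = 16;  s_168 = 6;  s_169 = 3;  s_170 = 9;  s_171 = 2;  s_172 = 9
  s_173 = 10;  s_174 = 2;  s_175 = 8;  s_176 = 12;  s_177 = 12;  s_178 = 7
  s_179 = 12;  s_180 = 1;  s_181 = 11;  s_182 = 1;  s_183 = 15;  s_184 = 11
  s_185 = 16;  s_186 = 1;  s_187 = 16;  s_188 = 3;  s_189 = 13;  s_190 = 0
  s_191 = 16;  s_192 = 4;  s_193 = 0;  s_194 = 3;  s_195 = 4;  s_196 = 11
  s_197 = 7;  s_198 = 9;  s_199 = 7;  s_200 = 7;  s_201 = 2;  s_202 = 3
  s_203 = 3;  s_204 = 14;  s_205 = 15;  s_206 = 6;  s_207 = 0;  s_208 = 15
  s_209 = 4;  s_210 = 9;  s_211 = 10;  s_212 = 7;  s_213 = 0;  s_214 = 16
  s_215 = 6;  s_216 = 16;  s_217 = 15;  s_218 = 6;  s_219 = 12;  s_220 = 6
  s_221 = 13;  s_222 = 10;  s_223 = 10;  s_224 = 1;  s_225 = 16;  s_226 = 16
  s_227 = 4;  s_228 = 10;  s_229 = 4;  s_230 = 0;  s_231 = 1;  s_232 = 1
  s_233 = 6;  s_234 = 12;  s_235 = 12;  s_236 = 4;  s_237 = 9;  s_238 = 16
  s_239 = 0;  s_240 = 16;  s_241 = 8;  s_242 = 10;  s_243 = 10;  s_244 = 9
  s_245 = 9;  s_246 = 3;  s_247 = 12;  s_248 = 12;  s_249 = 10;  s_250 = 6
  s_251 = 3;  s_252 = 0;  s_253 = 6;  s_254 = 15;  s_255 = 3;  s_256 = 10
  s_257 = 8;  s_258 = 10;  s_259 = 14;  s_260 = 6;  s_261 = 13;  s_262 = 6
  s_263 = 14;  s_264 = 15;  s_265 = 3;  s_266 = 10;  s_267 = 3;  s_268 = 0
s_269 = 14·0 + 10·3 + 7·10 + 15·3 + 16·15 = 11
s_270 = 14·11 + 10·0 + 7·3 + 15·10 + 16·3 = 16

16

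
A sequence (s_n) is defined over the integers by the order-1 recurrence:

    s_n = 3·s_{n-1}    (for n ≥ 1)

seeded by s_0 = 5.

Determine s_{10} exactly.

295245

s_1 = 3·5 = 15
s_2 = 3·15 = 45
s_3 = 3·45 = 135
s_4 = 3·135 = 405
s_5 = 3·405 = 1215
s_6 = 3·1215 = 3645
s_7 = 3·3645 = 10935
s_8 = 3·10935 = 32805
s_9 = 3·32805 = 98415
s_10 = 3·98415 = 295245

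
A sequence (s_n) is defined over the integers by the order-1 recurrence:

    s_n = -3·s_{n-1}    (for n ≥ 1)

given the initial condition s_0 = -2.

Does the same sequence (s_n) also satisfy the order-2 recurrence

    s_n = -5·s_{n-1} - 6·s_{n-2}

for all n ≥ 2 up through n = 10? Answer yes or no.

Terms s_0..s_10: -2, 6, -18, 54, -162, 486, -1458, 4374, -13122, 39366, -118098
n=2: candidate gives -18, actual s_2 = -18 ✓
n=3: candidate gives 54, actual s_3 = 54 ✓
n=4: candidate gives -162, actual s_4 = -162 ✓
n=5: candidate gives 486, actual s_5 = 486 ✓
n=6: candidate gives -1458, actual s_6 = -1458 ✓
n=7: candidate gives 4374, actual s_7 = 4374 ✓
n=8: candidate gives -13122, actual s_8 = -13122 ✓
n=9: candidate gives 39366, actual s_9 = 39366 ✓
n=10: candidate gives -118098, actual s_10 = -118098 ✓

yes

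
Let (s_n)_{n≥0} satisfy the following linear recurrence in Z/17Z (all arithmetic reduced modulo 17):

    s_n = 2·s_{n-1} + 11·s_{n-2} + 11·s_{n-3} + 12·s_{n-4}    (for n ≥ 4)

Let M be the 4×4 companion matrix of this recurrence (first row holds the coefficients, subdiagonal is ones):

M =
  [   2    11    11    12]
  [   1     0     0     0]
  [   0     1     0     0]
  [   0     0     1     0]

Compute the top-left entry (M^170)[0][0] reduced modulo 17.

(M^170)[0][0] is the top entry after applying M 170 times to the unit state (1, 0, 0, 0). Equivalently it is h_{173} for the auxiliary sequence (h_n) obeying the same recurrence with h_3 = 1 and h_i = 0 for 0 ≤ i < 3:
h_4 = 2·1 + 11·0 + 11·0 + 12·0 = 2
h_5 = 2·2 + 11·1 + 11·0 + 12·0 = 15
h_6 = 2·15 + 11·2 + 11·1 + 12·0 = 12
h_7 = 2·12 + 11·15 + 11·2 + 12·1 = 2
h_8 = 2·2 + 11·12 + 11·15 + 12·2 = 2
h_9 = 2·2 + 11·2 + 11·12 + 12·15 = 15
Continuing the recurrence:
  h_10 = 14;  h_11 = 1;  h_12 = 5;  h_13 = 15;  h_14 = 9;  h_15 = 12
  h_16 = 8;  h_17 = 2;  h_18 = 9;  h_19 = 0;  h_20 = 13;  h_21 = 13
  h_22 = 5;  h_23 = 7;  h_24 = 11;  h_25 = 4;  h_26 = 11;  h_27 = 16
  h_28 = 6;  h_29 = 0;  h_30 = 0;  h_31 = 3;  h_32 = 10;  h_33 = 2
  h_34 = 11;  h_35 = 3;  h_36 = 14;  h_37 = 2;  h_38 = 0;  h_39 = 8
  h_40 = 2;  h_41 = 14;  h_42 = 2;  h_43 = 4;  h_44 = 4;  h_45 = 4
  h_46 = 1;  h_47 = 2;  h_48 = 5;  h_49 = 6;  h_50 = 16;  h_51 = 7
  h_52 = 10;  h_53 = 5;  h_54 = 15;  h_55 = 7;  h_56 = 14;  h_57 = 7
  h_58 = 0;  h_59 = 9;  h_60 = 8;  h_61 = 12;  h_62 = 7;  h_63 = 2
  h_64 = 3;  h_65 = 11;  h_66 = 8;  h_67 = 7;  h_68 = 4;  h_69 = 16
  h_70 = 11;  h_71 = 3;  h_72 = 11;  h_73 = 11;  h_74 = 2;  h_75 = 10
  h_76 = 6;  h_77 = 4;  h_78 = 4;  h_79 = 0;  h_80 = 7;  h_81 = 4
  h_82 = 14;  h_83 = 13;  h_84 = 2;  h_85 = 9;  h_86 = 11;  h_87 = 10
  h_88 = 9;  h_89 = 0;  h_90 = 1;  h_91 = 0;  h_92 = 0;  h_93 = 11
  h_94 = 0;  h_95 = 2;  h_96 = 6;  h_97 = 13;  h_98 = 12;  h_99 = 2
  h_100 = 11;  h_101 = 9;  h_102 = 16;  h_103 = 4;  h_104 = 7;  h_105 = 2
  h_106 = 11;  h_107 = 16;  h_108 = 4;  h_109 = 6;  h_110 = 7;  h_111 = 10
  h_112 = 7;  h_113 = 1;  h_114 = 1;  h_115 = 6;  h_116 = 16;  h_117 = 2
  h_118 = 3;  h_119 = 4;  h_120 = 0;  h_121 = 16;  h_122 = 10;  h_123 = 6
  h_124 = 9;  h_125 = 12;  h_126 = 3;  h_127 = 3;  h_128 = 7;  h_129 = 3
  h_130 = 16;  h_131 = 8;  h_132 = 3;  h_133 = 0;  h_134 = 7;  h_135 = 7
  h_136 = 8;  h_137 = 0;  h_138 = 11;  h_139 = 7;  h_140 = 10;  h_141 = 14
  h_142 = 7;  h_143 = 5;  h_144 = 4;  h_145 = 2;  h_146 = 0;  h_147 = 7
  h_148 = 16;  h_149 = 14;  h_150 = 9;  h_151 = 7;  h_152 = 0;  h_153 = 4
  h_154 = 6;  h_155 = 4;  h_156 = 16;  h_157 = 3;  h_158 = 9;  h_159 = 3
  h_160 = 7;  h_161 = 12;  h_162 = 4;  h_163 = 15;  h_164 = 1;  h_165 = 15
  h_166 = 16;  h_167 = 14;  h_168 = 7;  h_169 = 14;  h_170 = 9;  h_171 = 9
h_172 = 2·9 + 11·9 + 11·14 + 12·7 = 15
h_173 = 2·15 + 11·9 + 11·9 + 12·14 = 5

5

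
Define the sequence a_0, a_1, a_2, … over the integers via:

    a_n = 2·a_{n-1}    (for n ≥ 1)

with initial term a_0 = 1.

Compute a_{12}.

a_1 = 2·1 = 2
a_2 = 2·2 = 4
a_3 = 2·4 = 8
a_4 = 2·8 = 16
a_5 = 2·16 = 32
a_6 = 2·32 = 64
a_7 = 2·64 = 128
a_8 = 2·128 = 256
a_9 = 2·256 = 512
a_10 = 2·512 = 1024
a_11 = 2·1024 = 2048
a_12 = 2·2048 = 4096

4096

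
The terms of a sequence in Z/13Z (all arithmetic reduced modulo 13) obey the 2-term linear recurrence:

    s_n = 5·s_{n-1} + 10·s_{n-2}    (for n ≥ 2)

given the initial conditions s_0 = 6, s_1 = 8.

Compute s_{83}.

2

s_2 = 5·8 + 10·6 = 9
s_3 = 5·9 + 10·8 = 8
s_4 = 5·8 + 10·9 = 0
s_5 = 5·0 + 10·8 = 2
s_6 = 5·2 + 10·0 = 10
s_7 = 5·10 + 10·2 = 5
s_8 = 5·5 + 10·10 = 8
s_9 = 5·8 + 10·5 = 12
s_10 = 5·12 + 10·8 = 10
s_11 = 5·10 + 10·12 = 1
s_12 = 5·1 + 10·10 = 1
s_13 = 5·1 + 10·1 = 2
s_14 = 5·2 + 10·1 = 7
s_15 = 5·7 + 10·2 = 3
s_16 = 5·3 + 10·7 = 7
s_17 = 5·7 + 10·3 = 0
s_18 = 5·0 + 10·7 = 5
s_19 = 5·5 + 10·0 = 12
s_20 = 5·12 + 10·5 = 6
s_21 = 5·6 + 10·12 = 7
s_22 = 5·7 + 10·6 = 4
s_23 = 5·4 + 10·7 = 12
s_24 = 5·12 + 10·4 = 9
s_25 = 5·9 + 10·12 = 9
s_26 = 5·9 + 10·9 = 5
s_27 = 5·5 + 10·9 = 11
s_28 = 5·11 + 10·5 = 1
s_29 = 5·1 + 10·11 = 11
s_30 = 5·11 + 10·1 = 0
s_31 = 5·0 + 10·11 = 6
s_32 = 5·6 + 10·0 = 4
s_33 = 5·4 + 10·6 = 2
s_34 = 5·2 + 10·4 = 11
s_35 = 5·11 + 10·2 = 10
s_36 = 5·10 + 10·11 = 4
s_37 = 5·4 + 10·10 = 3
s_38 = 5·3 + 10·4 = 3
s_39 = 5·3 + 10·3 = 6
s_40 = 5·6 + 10·3 = 8
(s_39, s_40) = (6, 8) = (s_0, s_1), so the sequence has period 39.
83 ≡ 5 (mod 39), hence s_83 = s_5 = 2.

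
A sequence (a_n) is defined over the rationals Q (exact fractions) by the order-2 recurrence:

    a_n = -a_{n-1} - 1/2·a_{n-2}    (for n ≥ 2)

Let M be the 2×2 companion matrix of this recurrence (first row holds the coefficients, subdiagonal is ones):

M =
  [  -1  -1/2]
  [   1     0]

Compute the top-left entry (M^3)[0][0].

(M^3)[0][0] is the top entry after applying M 3 times to the unit state (1, 0). Equivalently it is h_{4} for the auxiliary sequence (h_n) obeying the same recurrence with h_1 = 1 and h_i = 0 for 0 ≤ i < 1:
h_2 = -1·1 + -1/2·0 = -1
h_3 = -1·-1 + -1/2·1 = 1/2
h_4 = -1·1/2 + -1/2·-1 = 0

0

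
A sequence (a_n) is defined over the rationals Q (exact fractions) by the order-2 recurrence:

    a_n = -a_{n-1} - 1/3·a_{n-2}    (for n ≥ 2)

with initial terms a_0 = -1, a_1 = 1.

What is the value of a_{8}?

a_2 = -1·1 + -1/3·-1 = -2/3
a_3 = -1·-2/3 + -1/3·1 = 1/3
a_4 = -1·1/3 + -1/3·-2/3 = -1/9
a_5 = -1·-1/9 + -1/3·1/3 = 0
a_6 = -1·0 + -1/3·-1/9 = 1/27
a_7 = -1·1/27 + -1/3·0 = -1/27
a_8 = -1·-1/27 + -1/3·1/27 = 2/81

2/81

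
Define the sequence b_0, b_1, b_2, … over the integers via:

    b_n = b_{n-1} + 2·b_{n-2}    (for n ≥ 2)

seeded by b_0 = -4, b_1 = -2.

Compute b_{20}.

b_2 = 1·-2 + 2·-4 = -10
b_3 = 1·-10 + 2·-2 = -14
b_4 = 1·-14 + 2·-10 = -34
b_5 = 1·-34 + 2·-14 = -62
b_6 = 1·-62 + 2·-34 = -130
b_7 = 1·-130 + 2·-62 = -254
b_8 = 1·-254 + 2·-130 = -514
b_9 = 1·-514 + 2·-254 = -1022
b_10 = 1·-1022 + 2·-514 = -2050
b_11 = 1·-2050 + 2·-1022 = -4094
b_12 = 1·-4094 + 2·-2050 = -8194
b_13 = 1·-8194 + 2·-4094 = -16382
b_14 = 1·-16382 + 2·-8194 = -32770
b_15 = 1·-32770 + 2·-16382 = -65534
b_16 = 1·-65534 + 2·-32770 = -131074
b_17 = 1·-131074 + 2·-65534 = -262142
b_18 = 1·-262142 + 2·-131074 = -524290
b_19 = 1·-524290 + 2·-262142 = -1048574
b_20 = 1·-1048574 + 2·-524290 = -2097154

-2097154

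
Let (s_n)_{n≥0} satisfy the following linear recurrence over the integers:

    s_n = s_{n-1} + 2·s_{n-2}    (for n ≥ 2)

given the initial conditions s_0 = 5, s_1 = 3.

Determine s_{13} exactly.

21843

s_2 = 1·3 + 2·5 = 13
s_3 = 1·13 + 2·3 = 19
s_4 = 1·19 + 2·13 = 45
s_5 = 1·45 + 2·19 = 83
s_6 = 1·83 + 2·45 = 173
s_7 = 1·173 + 2·83 = 339
s_8 = 1·339 + 2·173 = 685
s_9 = 1·685 + 2·339 = 1363
s_10 = 1·1363 + 2·685 = 2733
s_11 = 1·2733 + 2·1363 = 5459
s_12 = 1·5459 + 2·2733 = 10925
s_13 = 1·10925 + 2·5459 = 21843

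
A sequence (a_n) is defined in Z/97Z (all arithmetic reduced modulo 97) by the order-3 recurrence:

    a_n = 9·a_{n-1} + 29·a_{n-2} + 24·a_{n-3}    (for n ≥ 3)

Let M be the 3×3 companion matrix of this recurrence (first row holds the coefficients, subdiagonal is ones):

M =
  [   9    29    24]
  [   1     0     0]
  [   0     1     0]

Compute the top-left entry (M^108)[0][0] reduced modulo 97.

(M^108)[0][0] is the top entry after applying M 108 times to the unit state (1, 0, 0). Equivalently it is h_{110} for the auxiliary sequence (h_n) obeying the same recurrence with h_2 = 1 and h_i = 0 for 0 ≤ i < 2:
h_3 = 9·1 + 29·0 + 24·0 = 9
h_4 = 9·9 + 29·1 + 24·0 = 13
h_5 = 9·13 + 29·9 + 24·1 = 14
h_6 = 9·14 + 29·13 + 24·9 = 40
h_7 = 9·40 + 29·14 + 24·13 = 11
h_8 = 9·11 + 29·40 + 24·14 = 43
h_9 = 9·43 + 29·11 + 24·40 = 17
h_10 = 9·17 + 29·43 + 24·11 = 15
h_11 = 9·15 + 29·17 + 24·43 = 11
h_12 = 9·11 + 29·15 + 24·17 = 69
h_13 = 9·69 + 29·11 + 24·15 = 39
h_14 = 9·39 + 29·69 + 24·11 = 94
h_15 = 9·94 + 29·39 + 24·69 = 44
h_16 = 9·44 + 29·94 + 24·39 = 81
h_17 = 9·81 + 29·44 + 24·94 = 90
h_18 = 9·90 + 29·81 + 24·44 = 44
h_19 = 9·44 + 29·90 + 24·81 = 3
h_20 = 9·3 + 29·44 + 24·90 = 68
h_21 = 9·68 + 29·3 + 24·44 = 9
h_22 = 9·9 + 29·68 + 24·3 = 88
h_23 = 9·88 + 29·9 + 24·68 = 66
h_24 = 9·66 + 29·88 + 24·9 = 64
h_25 = 9·64 + 29·66 + 24·88 = 43
h_26 = 9·43 + 29·64 + 24·66 = 44
h_27 = 9·44 + 29·43 + 24·64 = 75
h_28 = 9·75 + 29·44 + 24·43 = 73
h_29 = 9·73 + 29·75 + 24·44 = 8
h_30 = 9·8 + 29·73 + 24·75 = 12
h_31 = 9·12 + 29·8 + 24·73 = 55
h_32 = 9·55 + 29·12 + 24·8 = 65
h_33 = 9·65 + 29·55 + 24·12 = 43
h_34 = 9·43 + 29·65 + 24·55 = 3
h_35 = 9·3 + 29·43 + 24·65 = 21
h_36 = 9·21 + 29·3 + 24·43 = 47
h_37 = 9·47 + 29·21 + 24·3 = 37
h_38 = 9·37 + 29·47 + 24·21 = 66
h_39 = 9·66 + 29·37 + 24·47 = 79
h_40 = 9·79 + 29·66 + 24·37 = 21
h_41 = 9·21 + 29·79 + 24·66 = 87
h_42 = 9·87 + 29·21 + 24·79 = 87
h_43 = 9·87 + 29·87 + 24·21 = 27
h_44 = 9·27 + 29·87 + 24·87 = 4
h_45 = 9·4 + 29·27 + 24·87 = 94
h_46 = 9·94 + 29·4 + 24·27 = 58
h_47 = 9·58 + 29·94 + 24·4 = 46
h_48 = 9·46 + 29·58 + 24·94 = 84
h_49 = 9·84 + 29·46 + 24·58 = 87
h_50 = 9·87 + 29·84 + 24·46 = 55
h_51 = 9·55 + 29·87 + 24·84 = 87
h_52 = 9·87 + 29·55 + 24·87 = 4
h_53 = 9·4 + 29·87 + 24·55 = 96
h_54 = 9·96 + 29·4 + 24·87 = 61
h_55 = 9·61 + 29·96 + 24·4 = 34
h_56 = 9·34 + 29·61 + 24·96 = 14
h_57 = 9·14 + 29·34 + 24·61 = 54
h_58 = 9·54 + 29·14 + 24·34 = 59
h_59 = 9·59 + 29·54 + 24·14 = 8
h_60 = 9·8 + 29·59 + 24·54 = 72
h_61 = 9·72 + 29·8 + 24·59 = 65
h_62 = 9·65 + 29·72 + 24·8 = 52
h_63 = 9·52 + 29·65 + 24·72 = 7
h_64 = 9·7 + 29·52 + 24·65 = 27
h_65 = 9·27 + 29·7 + 24·52 = 45
h_66 = 9·45 + 29·27 + 24·7 = 95
h_67 = 9·95 + 29·45 + 24·27 = 92
h_68 = 9·92 + 29·95 + 24·45 = 7
h_69 = 9·7 + 29·92 + 24·95 = 64
h_70 = 9·64 + 29·7 + 24·92 = 77
h_71 = 9·77 + 29·64 + 24·7 = 1
h_72 = 9·1 + 29·77 + 24·64 = 92
h_73 = 9·92 + 29·1 + 24·77 = 86
h_74 = 9·86 + 29·92 + 24·1 = 71
h_75 = 9·71 + 29·86 + 24·92 = 6
h_76 = 9·6 + 29·71 + 24·86 = 6
h_77 = 9·6 + 29·6 + 24·71 = 89
h_78 = 9·89 + 29·6 + 24·6 = 52
h_79 = 9·52 + 29·89 + 24·6 = 89
h_80 = 9·89 + 29·52 + 24·89 = 80
h_81 = 9·80 + 29·89 + 24·52 = 87
h_82 = 9·87 + 29·80 + 24·89 = 1
h_83 = 9·1 + 29·87 + 24·80 = 87
h_84 = 9·87 + 29·1 + 24·87 = 87
h_85 = 9·87 + 29·87 + 24·1 = 32
h_86 = 9·32 + 29·87 + 24·87 = 49
h_87 = 9·49 + 29·32 + 24·87 = 62
h_88 = 9·62 + 29·49 + 24·32 = 31
h_89 = 9·31 + 29·62 + 24·49 = 52
h_90 = 9·52 + 29·31 + 24·62 = 42
h_91 = 9·42 + 29·52 + 24·31 = 11
h_92 = 9·11 + 29·42 + 24·52 = 43
h_93 = 9·43 + 29·11 + 24·42 = 65
h_94 = 9·65 + 29·43 + 24·11 = 59
h_95 = 9·59 + 29·65 + 24·43 = 53
h_96 = 9·53 + 29·59 + 24·65 = 62
h_97 = 9·62 + 29·53 + 24·59 = 19
h_98 = 9·19 + 29·62 + 24·53 = 40
h_99 = 9·40 + 29·19 + 24·62 = 71
h_100 = 9·71 + 29·40 + 24·19 = 24
h_101 = 9·24 + 29·71 + 24·40 = 34
h_102 = 9·34 + 29·24 + 24·71 = 87
h_103 = 9·87 + 29·34 + 24·24 = 17
h_104 = 9·17 + 29·87 + 24·34 = 0
h_105 = 9·0 + 29·17 + 24·87 = 59
h_106 = 9·59 + 29·0 + 24·17 = 66
h_107 = 9·66 + 29·59 + 24·0 = 74
h_108 = 9·74 + 29·66 + 24·59 = 19
h_109 = 9·19 + 29·74 + 24·66 = 21
h_110 = 9·21 + 29·19 + 24·74 = 91

91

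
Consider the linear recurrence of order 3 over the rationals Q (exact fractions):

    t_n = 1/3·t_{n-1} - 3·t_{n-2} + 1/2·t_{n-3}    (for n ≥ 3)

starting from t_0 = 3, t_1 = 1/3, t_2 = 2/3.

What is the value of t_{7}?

t_3 = 1/3·2/3 + -3·1/3 + 1/2·3 = 13/18
t_4 = 1/3·13/18 + -3·2/3 + 1/2·1/3 = -43/27
t_5 = 1/3·-43/27 + -3·13/18 + 1/2·2/3 = -383/162
t_6 = 1/3·-383/162 + -3·-43/27 + 1/2·13/18 = 4229/972
t_7 = 1/3·4229/972 + -3·-383/162 + 1/2·-43/27 = 22589/2916

22589/2916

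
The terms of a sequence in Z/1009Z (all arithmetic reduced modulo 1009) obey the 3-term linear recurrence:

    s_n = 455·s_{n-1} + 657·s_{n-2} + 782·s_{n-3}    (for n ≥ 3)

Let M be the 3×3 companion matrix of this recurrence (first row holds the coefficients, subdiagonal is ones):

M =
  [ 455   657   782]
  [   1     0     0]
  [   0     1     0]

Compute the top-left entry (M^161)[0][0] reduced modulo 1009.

(M^161)[0][0] is the top entry after applying M 161 times to the unit state (1, 0, 0). Equivalently it is h_{163} for the auxiliary sequence (h_n) obeying the same recurrence with h_2 = 1 and h_i = 0 for 0 ≤ i < 2:
h_3 = 455·1 + 657·0 + 782·0 = 455
h_4 = 455·455 + 657·1 + 782·0 = 837
h_5 = 455·837 + 657·455 + 782·1 = 486
h_6 = 455·486 + 657·837 + 782·455 = 805
h_7 = 455·805 + 657·486 + 782·837 = 159
h_8 = 455·159 + 657·805 + 782·486 = 534
Continuing the recurrence:
  h_9 = 231;  h_10 = 106;  h_11 = 77;  h_12 = 781;  h_13 = 480;  h_14 = 675
  h_15 = 229;  h_16 = 804;  h_17 = 817;  h_18 = 420;  h_19 = 501;  h_20 = 601
  h_21 = 754;  h_22 = 638;  h_23 = 454;  h_24 = 528;  h_25 = 182;  h_26 = 741
  h_27 = 876;  h_28 = 579;  h_29 = 794;  h_30 = 988;  h_31 = 277;  h_32 = 612
  h_33 = 67;  h_34 = 396;  h_35 = 519;  h_36 = 824;  h_37 = 431;  h_38 = 134
  h_39 = 694;  h_40 = 244;  h_41 = 781;  h_42 = 939;  h_43 = 81;  h_44 = 243
  h_45 = 70;  h_46 = 575;  h_47 = 204;  h_48 = 655;  h_49 = 846;  h_50 = 99
  h_51 = 150;  h_52 = 782;  h_53 = 35;  h_54 = 230;  h_55 = 581;  h_56 = 893
  h_57 = 261;  h_58 = 457;  h_59 = 126;  h_60 = 677;  h_61 = 522;  h_62 = 874
  h_63 = 716;  h_64 = 538;  h_65 = 196;  h_66 = 621;  h_67 = 627;  h_68 = 3
  h_69 = 916;  h_70 = 965;  h_71 = 936;  h_72 = 357;  h_73 = 355;  h_74 = 973
  h_75 = 610;  h_76 = 774;  h_77 = 326;  h_78 = 761;  h_79 = 310;  h_80 = 976
  h_81 = 773;  h_82 = 351;  h_83 = 36;  h_84 = 886;  h_85 = 9;  h_86 = 877
  h_87 = 8;  h_88 = 638;  h_89 = 612;  h_90 = 609;  h_91 = 592;  h_92 = 824
  h_93 = 41;  h_94 = 850;  h_95 = 623;  h_96 = 183;  h_97 = 962;  h_98 = 812
  h_99 = 394;  h_100 = 979;  h_101 = 344;  h_102 = 958;  h_103 = 750;  h_104 = 612
  h_105 = 812;  h_106 = 939;  h_107 = 479;  h_108 = 748;  h_109 = 957;  h_110 = 848
  h_111 = 260;  h_112 = 111;  h_113 = 577;  h_114 = 985;  h_115 = 921;  h_116 = 887
  h_117 = 85;  h_118 = 695;  h_119 = 200;  h_120 = 613;  h_121 = 300;  h_122 = 440
  h_123 = 854;  h_124 = 114;  h_125 = 496;  h_126 = 775;  h_127 = 805;  h_128 = 54
  h_129 = 164;  h_130 = 11;  h_131 = 604;  h_132 = 641;  h_133 = 875;  h_134 = 70
  h_135 = 105;  h_136 = 76;  h_137 = 901;  h_138 = 164;  h_139 = 538;  h_140 = 697
  h_141 = 730;  h_142 = 1004;  h_143 = 272;  h_144 = 170;  h_145 = 903;  h_146 = 707
  h_147 = 554;  h_148 = 25;  h_149 = 956;  h_150 = 749;  h_151 = 626;  h_152 = 925
  h_153 = 230;  h_154 = 188;  h_155 = 441;  h_156 = 540;  h_157 = 369;  h_158 = 806
  h_159 = 245;  h_160 = 286;  h_161 = 170
h_162 = 455·170 + 657·286 + 782·245 = 774
h_163 = 455·774 + 657·170 + 782·286 = 383

383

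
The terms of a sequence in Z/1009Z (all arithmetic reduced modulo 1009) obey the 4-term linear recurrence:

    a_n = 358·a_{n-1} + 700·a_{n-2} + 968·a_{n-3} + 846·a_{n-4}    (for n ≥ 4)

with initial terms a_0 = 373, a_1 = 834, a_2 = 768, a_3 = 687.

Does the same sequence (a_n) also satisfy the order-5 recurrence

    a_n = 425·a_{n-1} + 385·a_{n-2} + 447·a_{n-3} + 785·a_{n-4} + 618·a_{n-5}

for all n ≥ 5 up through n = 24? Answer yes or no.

no

Terms a_0..a_24: 373, 834, 768, 687, 415, 927, 839, 958, 259, 674, 361, 395, 370, 768, 820, 909, 424, 681, 375, 430, 563, 828, 315, 860, 72
n=5: candidate gives 484, actual a_5 = 927 ✗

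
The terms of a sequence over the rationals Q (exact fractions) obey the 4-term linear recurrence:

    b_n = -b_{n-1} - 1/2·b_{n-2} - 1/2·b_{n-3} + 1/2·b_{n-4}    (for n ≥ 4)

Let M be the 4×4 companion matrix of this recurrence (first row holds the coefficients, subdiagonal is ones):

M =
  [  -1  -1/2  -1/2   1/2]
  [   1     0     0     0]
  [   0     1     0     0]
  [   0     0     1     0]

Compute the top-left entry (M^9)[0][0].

-51/16

(M^9)[0][0] is the top entry after applying M 9 times to the unit state (1, 0, 0, 0). Equivalently it is h_{12} for the auxiliary sequence (h_n) obeying the same recurrence with h_3 = 1 and h_i = 0 for 0 ≤ i < 3:
h_4 = -1·1 + -1/2·0 + -1/2·0 + 1/2·0 = -1
h_5 = -1·-1 + -1/2·1 + -1/2·0 + 1/2·0 = 1/2
h_6 = -1·1/2 + -1/2·-1 + -1/2·1 + 1/2·0 = -1/2
h_7 = -1·-1/2 + -1/2·1/2 + -1/2·-1 + 1/2·1 = 5/4
h_8 = -1·5/4 + -1/2·-1/2 + -1/2·1/2 + 1/2·-1 = -7/4
h_9 = -1·-7/4 + -1/2·5/4 + -1/2·-1/2 + 1/2·1/2 = 13/8
h_10 = -1·13/8 + -1/2·-7/4 + -1/2·5/4 + 1/2·-1/2 = -13/8
h_11 = -1·-13/8 + -1/2·13/8 + -1/2·-7/4 + 1/2·5/4 = 37/16
h_12 = -1·37/16 + -1/2·-13/8 + -1/2·13/8 + 1/2·-7/4 = -51/16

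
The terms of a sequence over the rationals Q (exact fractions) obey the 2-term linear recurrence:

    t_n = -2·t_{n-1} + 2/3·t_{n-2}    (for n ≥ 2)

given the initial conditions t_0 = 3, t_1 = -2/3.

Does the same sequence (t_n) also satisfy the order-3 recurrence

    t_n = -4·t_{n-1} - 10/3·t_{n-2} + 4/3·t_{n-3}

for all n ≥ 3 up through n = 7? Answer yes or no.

Terms t_0..t_7: 3, -2/3, 10/3, -64/9, 148/9, -1016/27, 776/9, -16000/81
n=3: candidate gives -64/9, actual t_3 = -64/9 ✓
n=4: candidate gives 148/9, actual t_4 = 148/9 ✓
n=5: candidate gives -1016/27, actual t_5 = -1016/27 ✓
n=6: candidate gives 776/9, actual t_6 = 776/9 ✓
n=7: candidate gives -16000/81, actual t_7 = -16000/81 ✓

yes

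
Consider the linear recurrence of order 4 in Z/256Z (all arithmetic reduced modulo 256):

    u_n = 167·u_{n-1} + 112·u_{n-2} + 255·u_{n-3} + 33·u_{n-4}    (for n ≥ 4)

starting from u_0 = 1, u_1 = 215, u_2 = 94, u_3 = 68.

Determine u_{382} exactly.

48

u_4 = 167·68 + 112·94 + 255·215 + 33·1 = 198
u_5 = 167·198 + 112·68 + 255·94 + 33·215 = 67
u_6 = 167·67 + 112·198 + 255·68 + 33·94 = 47
u_7 = 167·47 + 112·67 + 255·198 + 33·68 = 247
u_8 = 167·247 + 112·47 + 255·67 + 33·198 = 244
u_9 = 167·244 + 112·247 + 255·47 + 33·67 = 176
Continuing the recurrence:
  u_10 = 168;  u_11 = 123;  u_12 = 129;  u_13 = 255;  u_14 = 246;  u_15 = 100
  u_16 = 126;  u_17 = 219;  u_18 = 79;  u_19 = 191;  u_20 = 140;  u_21 = 208
  u_22 = 96;  u_23 = 179;  u_24 = 1;  u_25 = 103;  u_26 = 78;  u_27 = 4
  u_28 = 118;  u_29 = 179;  u_30 = 111;  u_31 = 199;  u_32 = 228;  u_33 = 112
  u_34 = 88;  u_35 = 43;  u_36 = 129;  u_37 = 15;  u_38 = 102;  u_39 = 36
  u_40 = 174;  u_41 = 203;  u_42 = 143;  u_43 = 15;  u_44 = 252;  u_45 = 144
  u_46 = 144;  u_47 = 227;  u_48 = 1;  u_49 = 247;  u_50 = 62;  u_51 = 196
  u_52 = 38;  u_53 = 35;  u_54 = 175;  u_55 = 151;  u_56 = 212;  u_57 = 48
  u_58 = 8;  u_59 = 219;  u_60 = 129;  u_61 = 31;  u_62 = 214;  u_63 = 228
  u_64 = 222;  u_65 = 187;  u_66 = 207;  u_67 = 95;  u_68 = 108;  u_69 = 80
  u_70 = 192;  u_71 = 19;  u_72 = 1;  u_73 = 135;  u_74 = 46;  u_75 = 132
  u_76 = 214;  u_77 = 147;  u_78 = 239;  u_79 = 103;  u_80 = 196;  u_81 = 240
  u_82 = 184;  u_83 = 139;  u_84 = 129;  u_85 = 47;  u_86 = 70;  u_87 = 164
  u_88 = 14;  u_89 = 171;  u_90 = 15;  u_91 = 175;  u_92 = 220;  u_93 = 16
  u_94 = 240;  u_95 = 67;  u_96 = 1;  u_97 = 23;  u_98 = 30;  u_99 = 68
  u_100 = 134;  u_101 = 3;  u_102 = 47;  u_103 = 55;  u_104 = 180;  u_105 = 176
  u_106 = 104;  u_107 = 59;  u_108 = 129;  u_109 = 63;  u_110 = 182;  u_111 = 100
  u_112 = 62;  u_113 = 155;  u_114 = 79;  u_115 = 255;  u_116 = 76;  u_117 = 208
  u_118 = 32;  u_119 = 115;  u_120 = 1;  u_121 = 167;  u_122 = 14;  u_123 = 4
  u_124 = 54;  u_125 = 115;  u_126 = 111;  u_127 = 7;  u_128 = 164;  u_129 = 112
  u_130 = 24;  u_131 = 235;  u_132 = 129;  u_133 = 79;  u_134 = 38;  u_135 = 36
  u_136 = 110;  u_137 = 139;  u_138 = 143;  u_139 = 79;  u_140 = 188;  u_141 = 144
  u_142 = 80;  u_143 = 163;  u_144 = 1;  u_145 = 55;  u_146 = 254;  u_147 = 196
  u_148 = 230;  u_149 = 227;  u_150 = 175;  u_151 = 215;  u_152 = 148;  u_153 = 48
  u_154 = 200;  u_155 = 155;  u_156 = 129;  u_157 = 95;  u_158 = 150;  u_159 = 228
  u_160 = 158;  u_161 = 123;  u_162 = 207;  u_163 = 159;  u_164 = 44;  u_165 = 80
  u_166 = 128;  u_167 = 211;  u_168 = 1;  u_169 = 199;  u_170 = 238;  u_171 = 132
  u_172 = 150;  u_173 = 83;  u_174 = 239;  u_175 = 167;  u_176 = 132;  u_177 = 240
  u_178 = 120;  u_179 = 75;  u_180 = 129;  u_181 = 111;  u_182 = 6;  u_183 = 164
  u_184 = 206;  u_185 = 107;  u_186 = 15;  u_187 = 239;  u_188 = 156;  u_189 = 16
  u_190 = 176;  u_191 = 3;  u_192 = 1;  u_193 = 87;  u_194 = 222;  u_195 = 68
  u_196 = 70;  u_197 = 195;  u_198 = 47;  u_199 = 119;  u_200 = 116;  u_201 = 176
  u_202 = 40;  u_203 = 251;  u_204 = 129;  u_205 = 127;  u_206 = 118;  u_207 = 100
  u_208 = 254;  u_209 = 91;  u_210 = 79;  u_211 = 63;  u_212 = 12;  u_213 = 208
  u_214 = 224;  u_215 = 51;  u_216 = 1;  u_217 = 231;  u_218 = 206;  u_219 = 4
  u_220 = 246;  u_221 = 51;  u_222 = 111;  u_223 = 71;  u_224 = 100;  u_225 = 112
  u_226 = 216;  u_227 = 171;  u_228 = 129;  u_229 = 143;  u_230 = 230;  u_231 = 36
  u_232 = 46;  u_233 = 75;  u_234 = 143;  u_235 = 143;  u_236 = 124;  u_237 = 144
  u_238 = 16;  u_239 = 99;  u_240 = 1;  u_241 = 119;  u_242 = 190;  u_243 = 196
  u_244 = 166;  u_245 = 163;  u_246 = 175;  u_247 = 23;  u_248 = 84;  u_249 = 48
  u_250 = 136;  u_251 = 91;  u_252 = 129;  u_253 = 159;  u_254 = 86;  u_255 = 228
  u_256 = 94;  u_257 = 59;  u_258 = 207;  u_259 = 223;  u_260 = 236;  u_261 = 80
  u_262 = 64;  u_263 = 147;  u_264 = 1;  u_265 = 7;  u_266 = 174;  u_267 = 132
  u_268 = 86;  u_269 = 19;  u_270 = 239;  u_271 = 231;  u_272 = 68;  u_273 = 240
  u_274 = 56;  u_275 = 11;  u_276 = 129;  u_277 = 175;  u_278 = 198;  u_279 = 164
  u_280 = 142;  u_281 = 43;  u_282 = 15;  u_283 = 47;  u_284 = 92;  u_285 = 16
  u_286 = 112;  u_287 = 195;  u_288 = 1;  u_289 = 151;  u_290 = 158;  u_291 = 68
  u_292 = 6;  u_293 = 131;  u_294 = 47;  u_295 = 183;  u_296 = 52;  u_297 = 176
  u_298 = 232;  u_299 = 187;  u_300 = 129;  u_301 = 191;  u_302 = 54;  u_303 = 100
  u_304 = 190;  u_305 = 27;  u_306 = 79;  u_307 = 127;  u_308 = 204;  u_309 = 208
  u_310 = 160;  u_311 = 243;  u_312 = 1;  u_313 = 39;  u_314 = 142;  u_315 = 4
  u_316 = 182;  u_317 = 243;  u_318 = 111;  u_319 = 135;  u_320 = 36;  u_321 = 112
  u_322 = 152;  u_323 = 107;  u_324 = 129;  u_325 = 207;  u_326 = 166;  u_327 = 36
  u_328 = 238;  u_329 = 11;  u_330 = 143;  u_331 = 207;  u_332 = 60;  u_333 = 144
  u_334 = 208;  u_335 = 35;  u_336 = 1;  u_337 = 183;  u_338 = 126;  u_339 = 196
  u_340 = 102;  u_341 = 99;  u_342 = 175;  u_343 = 87;  u_344 = 20;  u_345 = 48
  u_346 = 72;  u_347 = 27;  u_348 = 129;  u_349 = 223;  u_350 = 22;  u_351 = 228
  u_352 = 30;  u_353 = 251;  u_354 = 207;  u_355 = 31;  u_356 = 172;  u_357 = 80
  u_358 = 0;  u_359 = 83;  u_360 = 1;  u_361 = 71;  u_362 = 110;  u_363 = 132
  u_364 = 22;  u_365 = 211;  u_366 = 239;  u_367 = 39;  u_368 = 4;  u_369 = 240
  u_370 = 248;  u_371 = 203;  u_372 = 129;  u_373 = 239;  u_374 = 134;  u_375 = 164
  u_376 = 78;  u_377 = 235;  u_378 = 15;  u_379 = 111;  u_380 = 28
u_381 = 167·28 + 112·111 + 255·15 + 33·235 = 16
u_382 = 167·16 + 112·28 + 255·111 + 33·15 = 48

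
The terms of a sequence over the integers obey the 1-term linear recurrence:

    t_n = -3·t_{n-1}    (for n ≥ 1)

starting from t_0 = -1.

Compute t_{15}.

t_1 = -3·-1 = 3
t_2 = -3·3 = -9
t_3 = -3·-9 = 27
t_4 = -3·27 = -81
t_5 = -3·-81 = 243
t_6 = -3·243 = -729
t_7 = -3·-729 = 2187
t_8 = -3·2187 = -6561
t_9 = -3·-6561 = 19683
t_10 = -3·19683 = -59049
t_11 = -3·-59049 = 177147
t_12 = -3·177147 = -531441
t_13 = -3·-531441 = 1594323
t_14 = -3·1594323 = -4782969
t_15 = -3·-4782969 = 14348907

14348907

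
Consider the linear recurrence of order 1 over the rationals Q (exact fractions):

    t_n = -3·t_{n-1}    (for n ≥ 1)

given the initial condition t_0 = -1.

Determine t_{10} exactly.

t_1 = -3·-1 = 3
t_2 = -3·3 = -9
t_3 = -3·-9 = 27
t_4 = -3·27 = -81
t_5 = -3·-81 = 243
t_6 = -3·243 = -729
t_7 = -3·-729 = 2187
t_8 = -3·2187 = -6561
t_9 = -3·-6561 = 19683
t_10 = -3·19683 = -59049

-59049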